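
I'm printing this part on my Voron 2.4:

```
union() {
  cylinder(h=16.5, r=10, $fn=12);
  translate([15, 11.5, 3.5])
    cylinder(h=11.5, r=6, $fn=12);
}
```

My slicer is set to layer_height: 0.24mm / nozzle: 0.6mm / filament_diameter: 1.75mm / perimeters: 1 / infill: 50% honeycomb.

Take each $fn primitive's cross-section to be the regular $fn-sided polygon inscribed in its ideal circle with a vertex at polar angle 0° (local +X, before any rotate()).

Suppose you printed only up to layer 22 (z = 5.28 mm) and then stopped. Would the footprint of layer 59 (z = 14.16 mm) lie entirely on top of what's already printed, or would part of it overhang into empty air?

Compare the two slices. At z = 5.28: the r=10 cylinder gives a regular 12-gon of circumradius 10 (constant along its height) (area = (12/2)·10.000²·sin(360°/12) = 300.00 mm²); the cylinder at (15, 11.5): section is a regular 12-gon, circumradius r=6 (area = (12/2)·6.000²·sin(360°/12) = 108.00 mm²); Combining (union): the 2 present regions are separate (no shared area or edge), so areas and boundary lengths simply add and each stays a separate island — area = 408.00 mm². At z = 14.16: the r=10 cylinder gives a regular 12-gon of circumradius 10 (constant along its height) (area = (12/2)·10.000²·sin(360°/12) = 300.00 mm²); the cylinder at (15, 11.5): section is a regular 12-gon, circumradius r=6 (area = (12/2)·6.000²·sin(360°/12) = 108.00 mm²); Merging all regions: the 2 present regions are separate (no shared area or edge), so areas and boundary lengths simply add and each stays a separate island — area = 408.00 mm². Checking containment: the cross-section at z = 14.16 is a subset of the cross-section at z = 5.28.

entirely on top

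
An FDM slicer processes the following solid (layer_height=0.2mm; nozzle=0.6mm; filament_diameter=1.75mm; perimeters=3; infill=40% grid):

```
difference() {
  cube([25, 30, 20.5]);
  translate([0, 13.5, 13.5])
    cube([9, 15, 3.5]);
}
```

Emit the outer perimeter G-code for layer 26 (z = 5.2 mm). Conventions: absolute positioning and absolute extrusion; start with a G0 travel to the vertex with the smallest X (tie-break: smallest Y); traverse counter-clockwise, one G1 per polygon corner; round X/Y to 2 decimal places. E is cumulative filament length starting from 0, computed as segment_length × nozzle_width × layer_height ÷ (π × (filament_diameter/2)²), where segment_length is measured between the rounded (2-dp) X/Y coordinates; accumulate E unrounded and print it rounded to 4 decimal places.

At z = 5.2 mm: the cube (footprint 25×30) is included at this height; the cube at (0, 13.5) is not intersected at this z (z outside [13.5, 17]); Taking the first minus the rest: none of the subtracted shapes is present at this height, so the 25×30 cube is unchanged — 1 connected region. The outline is a single polygon with 4 vertices. Extrusion per mm of travel: 0.6 × 0.2 / (π × 0.875²) = 0.049890. Accumulating E over each segment gives final E = 5.4879.

G0 X0.00 Y0.00 Z5.20
G1 X25.00 Y0.00 E1.2473
G1 X25.00 Y30.00 E2.7440
G1 X0.00 Y30.00 E3.9912
G1 X0.00 Y0.00 E5.4879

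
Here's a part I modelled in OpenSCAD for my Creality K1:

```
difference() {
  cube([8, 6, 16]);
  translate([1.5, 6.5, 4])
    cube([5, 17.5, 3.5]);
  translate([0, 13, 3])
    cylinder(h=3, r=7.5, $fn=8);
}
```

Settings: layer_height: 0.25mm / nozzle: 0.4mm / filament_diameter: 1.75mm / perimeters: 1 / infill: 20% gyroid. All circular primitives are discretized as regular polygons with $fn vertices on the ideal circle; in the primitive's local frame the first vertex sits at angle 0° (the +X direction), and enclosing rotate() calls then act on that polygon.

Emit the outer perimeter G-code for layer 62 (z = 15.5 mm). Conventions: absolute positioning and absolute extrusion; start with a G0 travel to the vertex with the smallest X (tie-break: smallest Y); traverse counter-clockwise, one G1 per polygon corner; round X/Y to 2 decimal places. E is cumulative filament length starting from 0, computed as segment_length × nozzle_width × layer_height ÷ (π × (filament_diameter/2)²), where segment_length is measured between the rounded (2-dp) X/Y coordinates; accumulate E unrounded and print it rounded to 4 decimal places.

G0 X0.00 Y0.00 Z15.50
G1 X8.00 Y0.00 E0.3326
G1 X8.00 Y6.00 E0.5821
G1 X0.00 Y6.00 E0.9147
G1 X0.00 Y0.00 E1.1641

At z = 15.5 mm: the cube is present — its section is the full 8×6 rectangle; the cube at (1.5, 6.5) is absent (z outside [4, 7.5]); the cylinder at (0, 13) is absent (z outside [3, 6]); Subtracting the remaining from the first: none of the subtracted shapes is present at this height, so the 8×6 cube is unchanged — 1 connected region. The outline is a single polygon with 4 vertices. Extrusion per mm of travel: 0.4 × 0.25 / (π × 0.875²) = 0.041575. Accumulating E over each segment gives final E = 1.1641.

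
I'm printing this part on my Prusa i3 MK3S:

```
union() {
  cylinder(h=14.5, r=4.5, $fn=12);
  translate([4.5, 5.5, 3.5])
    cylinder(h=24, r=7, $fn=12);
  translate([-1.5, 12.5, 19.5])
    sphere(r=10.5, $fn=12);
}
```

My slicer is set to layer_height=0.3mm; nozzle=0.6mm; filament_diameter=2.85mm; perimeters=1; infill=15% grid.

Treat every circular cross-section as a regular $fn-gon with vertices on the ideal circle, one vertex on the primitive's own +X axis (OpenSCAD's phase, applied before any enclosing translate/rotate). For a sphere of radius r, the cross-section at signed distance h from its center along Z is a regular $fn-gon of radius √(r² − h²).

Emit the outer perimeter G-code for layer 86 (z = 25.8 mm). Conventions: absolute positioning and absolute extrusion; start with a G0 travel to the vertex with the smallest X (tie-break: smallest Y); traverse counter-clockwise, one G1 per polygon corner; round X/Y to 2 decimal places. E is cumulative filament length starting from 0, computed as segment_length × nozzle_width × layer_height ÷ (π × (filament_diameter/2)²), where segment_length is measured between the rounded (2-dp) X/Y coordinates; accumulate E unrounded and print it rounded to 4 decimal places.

At z = 25.8 mm: the cylinder is absent (z outside [0, 14.5]); the cylinder at (4.5, 5.5): section is a regular 12-gon, circumradius r=7; the r=10.5 sphere at (-1.5, 12.5) slices to a regular 12-gon of circumradius 8.400 (√(r²−h²) with h=6.3 from center); Combining (union): the regions partially overlap (shared area 48.03 mm²), so overlapping operands fuse into one piece — 1 connected region. The outline is a single polygon with 19 vertices. Extrusion per mm of travel: 0.6 × 0.3 / (π × 1.425²) = 0.028216. Accumulating E over each segment gives final E = 1.9207.

G0 X-9.90 Y12.50 Z25.80
G1 X-8.77 Y8.30 E0.1227
G1 X-5.70 Y5.23 E0.2452
G1 X-2.17 Y4.28 E0.3484
G1 X-1.56 Y2.00 E0.4150
G1 X1.00 Y-0.56 E0.5171
G1 X4.50 Y-1.50 E0.6194
G1 X8.00 Y-0.56 E0.7216
G1 X10.56 Y2.00 E0.8238
G1 X11.50 Y5.50 E0.9260
G1 X10.56 Y9.00 E1.0283
G1 X8.00 Y11.56 E1.1304
G1 X6.74 Y11.90 E1.1673
G1 X6.90 Y12.50 E1.1848
G1 X5.77 Y16.70 E1.3075
G1 X2.70 Y19.77 E1.4300
G1 X-1.50 Y20.90 E1.5527
G1 X-5.70 Y19.77 E1.6755
G1 X-8.77 Y16.70 E1.7980
G1 X-9.90 Y12.50 E1.9207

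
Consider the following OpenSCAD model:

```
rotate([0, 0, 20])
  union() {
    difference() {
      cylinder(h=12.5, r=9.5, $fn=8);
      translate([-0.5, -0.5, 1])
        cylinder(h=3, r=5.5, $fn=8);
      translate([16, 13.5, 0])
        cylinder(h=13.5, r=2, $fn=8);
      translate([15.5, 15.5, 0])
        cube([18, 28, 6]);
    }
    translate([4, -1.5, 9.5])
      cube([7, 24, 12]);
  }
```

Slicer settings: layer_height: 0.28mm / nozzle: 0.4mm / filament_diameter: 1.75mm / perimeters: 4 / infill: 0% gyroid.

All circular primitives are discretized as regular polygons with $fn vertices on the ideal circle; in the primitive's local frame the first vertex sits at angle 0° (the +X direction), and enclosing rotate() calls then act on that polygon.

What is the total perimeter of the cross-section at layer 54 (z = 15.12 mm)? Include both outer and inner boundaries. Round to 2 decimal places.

At z = 15.12 mm: the cylinder is not intersected at this z (z outside [0, 12.5]); the cylinder at (-0.5, -0.5) is not intersected at this z (z outside [1, 4]); the cylinder at (16, 13.5) is not intersected at this z (z outside [0, 13.5]); the cube at (15.5, 15.5) is not intersected at this z (z outside [0, 6]); Taking the first minus the rest: the first operand is absent here, so nothing remains; the 7×24 cube at (4, -1.5) contributes its full rectangle (perimeter 62.00 mm); Combining (union): only the 7×24 cube at (4, -1.5) is present, so the union is just that shape — boundary = 62.00 mm; (rotated 20° about Z; rotation is an isometry so areas/perimeters/island counts are preserved). Overall, the cross-section is a single solid region. Total boundary length (outer) = 62.00 mm.

62.00 mm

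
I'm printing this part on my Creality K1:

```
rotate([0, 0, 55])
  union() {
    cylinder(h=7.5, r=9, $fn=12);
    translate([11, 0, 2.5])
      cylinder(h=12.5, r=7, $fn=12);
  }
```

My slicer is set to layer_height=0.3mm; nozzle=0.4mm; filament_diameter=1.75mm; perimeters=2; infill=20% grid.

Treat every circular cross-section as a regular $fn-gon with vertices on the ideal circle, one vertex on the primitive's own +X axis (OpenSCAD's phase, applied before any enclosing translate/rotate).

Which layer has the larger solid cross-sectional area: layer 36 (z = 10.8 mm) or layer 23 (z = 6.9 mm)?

layer 23 (z = 6.9 mm)

Layer 36 (z = 10.8): the cylinder is absent (z outside [0, 7.5]); the cylinder at (11, 0): section is a regular 12-gon, circumradius r=7 (area = (12/2)·7.000²·sin(360°/12) = 147.00 mm²); Combining (union): only the r=7 cylinder at (11, 0) is present, so the union is just that shape — area = 147.00 mm²; (rotated 55° about Z; rotation is an isometry so areas/perimeters/island counts are preserved). So its area = 147.00 mm². Layer 23 (z = 6.9): the r=9 cylinder contributes a regular 12-gon of circumradius 9 (area = (12/2)·9.000²·sin(360°/12) = 243.00 mm²); the r=7 cylinder at (11, 0) contributes a regular 12-gon of circumradius 7 (area = (12/2)·7.000²·sin(360°/12) = 147.00 mm²); Combining (union): the regions partially overlap — summed areas 390.00 mm² minus the doubly-counted overlap 35.14 mm² gives 354.86 mm² — area = 354.86 mm²; (rotated 55° about Z; rotation is an isometry so areas/perimeters/island counts are preserved). So its area = 354.86 mm². Layer 23 is larger (354.86 vs 147.00 mm²).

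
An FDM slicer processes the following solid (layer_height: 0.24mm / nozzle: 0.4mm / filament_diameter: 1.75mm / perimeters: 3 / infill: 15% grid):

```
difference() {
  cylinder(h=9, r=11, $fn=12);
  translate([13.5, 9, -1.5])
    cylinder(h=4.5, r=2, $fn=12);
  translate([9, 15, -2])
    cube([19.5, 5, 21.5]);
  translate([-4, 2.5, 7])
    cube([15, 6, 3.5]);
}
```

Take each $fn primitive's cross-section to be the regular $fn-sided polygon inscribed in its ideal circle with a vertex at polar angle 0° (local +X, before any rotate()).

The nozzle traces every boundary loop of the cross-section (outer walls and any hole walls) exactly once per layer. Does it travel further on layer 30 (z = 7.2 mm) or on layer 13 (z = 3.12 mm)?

Layer 30 (z = 7.2): the r=11 cylinder gives a regular 12-gon of circumradius 11 (constant along its height) (perimeter = 2·12·11.000·sin(180°/12) = 68.33 mm); the cylinder at (13.5, 9) is not intersected at this z (z outside [-1.5, 3]); the cube at (9, 15) is present — its section is the full 19.5×5 rectangle (perimeter 49.00 mm); the cube at (-4, 2.5) (footprint 15×6) is included at this height (perimeter 42.00 mm); Taking the first minus the rest: starting from the r=11 cylinder, the 19.5×5 cube at (9, 15) misses the remaining region (no effect); the 15×6 cube at (-4, 2.5) partially overlaps it — only the 77.86 mm² overlap (of its 90.00 mm²) is removed, clipping the outline — boundary = 91.84 mm. So its perimeter = 91.84 mm. Layer 13 (z = 3.12): the r=11 cylinder contributes a regular 12-gon of circumradius 11 (perimeter = 2·12·11.000·sin(180°/12) = 68.33 mm); the cylinder at (13.5, 9) is not intersected at this z (z outside [-1.5, 3]); the cube at (9, 15) is present — its section is the full 19.5×5 rectangle (perimeter 49.00 mm); the cube at (-4, 2.5) is not intersected at this z (z outside [7, 10.5]); Taking the first minus the rest: starting from the r=11 cylinder, the 19.5×5 cube at (9, 15) misses the remaining region (no effect) — boundary = 68.33 mm. So its perimeter = 68.33 mm. Layer 30 is larger (91.84 vs 68.33 mm).

layer 30 (z = 7.2 mm)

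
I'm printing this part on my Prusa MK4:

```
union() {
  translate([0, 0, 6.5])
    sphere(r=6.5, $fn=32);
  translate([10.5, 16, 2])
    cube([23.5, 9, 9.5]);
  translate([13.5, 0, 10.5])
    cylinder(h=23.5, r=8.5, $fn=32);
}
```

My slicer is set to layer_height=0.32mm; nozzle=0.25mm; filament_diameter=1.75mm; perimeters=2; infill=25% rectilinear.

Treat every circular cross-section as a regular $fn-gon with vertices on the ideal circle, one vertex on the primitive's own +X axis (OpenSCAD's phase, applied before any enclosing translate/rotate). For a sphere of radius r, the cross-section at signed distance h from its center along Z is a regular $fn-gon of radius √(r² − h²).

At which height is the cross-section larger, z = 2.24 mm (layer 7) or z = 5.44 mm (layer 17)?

layer 17 (z = 5.44 mm)

Layer 7 (z = 2.24): the r=6.5 sphere slices to a regular 32-gon of circumradius 4.909 (√(r²−h²) with h=4.26 from center) (area = (32/2)·4.909²·sin(360°/32) = 75.23 mm²); the cube at (10.5, 16) (footprint 23.5×9) is included at this height (area 211.50 mm²); the cylinder at (13.5, 0) is not intersected at this z (z outside [10.5, 34]); Combining (union): the 2 present regions are separate (no shared area or edge), so areas and boundary lengths simply add and each stays a separate island — area = 286.73 mm². So its area = 286.73 mm². Layer 17 (z = 5.44): the r=6.5 sphere slices to a regular 32-gon of circumradius 6.413 (√(r²−h²) with h=1.06 from center) (area = (32/2)·6.413²·sin(360°/32) = 128.37 mm²); the cube at (10.5, 16) (footprint 23.5×9) is included at this height (area 211.50 mm²); the cylinder at (13.5, 0) does not reach this height (z outside [10.5, 34]); Taking the union: the 2 present regions are separate (no shared area or edge), so areas and boundary lengths simply add and each stays a separate island — area = 339.87 mm². So its area = 339.87 mm². Layer 17 is larger (339.87 vs 286.73 mm²).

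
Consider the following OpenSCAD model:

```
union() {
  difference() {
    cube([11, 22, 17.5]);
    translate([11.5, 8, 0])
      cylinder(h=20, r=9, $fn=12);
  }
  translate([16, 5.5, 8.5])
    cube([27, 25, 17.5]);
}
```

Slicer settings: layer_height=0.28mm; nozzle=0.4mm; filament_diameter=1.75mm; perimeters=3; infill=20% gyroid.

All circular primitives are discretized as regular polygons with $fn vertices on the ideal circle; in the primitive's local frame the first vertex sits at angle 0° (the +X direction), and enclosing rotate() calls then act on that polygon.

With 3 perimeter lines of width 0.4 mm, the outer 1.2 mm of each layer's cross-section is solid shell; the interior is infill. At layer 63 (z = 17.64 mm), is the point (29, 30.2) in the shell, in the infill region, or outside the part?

At z = 17.64 mm: the cube is absent (z outside [0, 17.5]); the r=9 cylinder at (11.5, 8) gives a regular 12-gon of circumradius 9 (constant along its height); After the difference (first − rest): the first operand is absent here, so nothing remains; the cube at (16, 5.5) is present — its section is the full 27×25 rectangle; Merging all regions: only the 27×25 cube at (16, 5.5) is present, so the union is just that shape — 1 connected region. Overall, the cross-section is a single solid region. The nearest boundary edge runs (43.00, 30.50)→(16.00, 30.50); distance from the point to it = 0.30 mm. The point is inside the cross-section, 0.30 mm from the nearest boundary — within the 1.2 mm shell band (3 × 0.4).

shell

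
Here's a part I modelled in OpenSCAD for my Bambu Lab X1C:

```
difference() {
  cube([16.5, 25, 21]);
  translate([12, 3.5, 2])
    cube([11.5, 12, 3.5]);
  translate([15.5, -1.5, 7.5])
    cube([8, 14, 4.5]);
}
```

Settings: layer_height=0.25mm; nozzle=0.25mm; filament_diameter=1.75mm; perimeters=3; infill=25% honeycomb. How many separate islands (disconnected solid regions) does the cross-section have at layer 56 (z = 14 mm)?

1

At z = 14 mm: the cube is present — its section is the full 16.5×25 rectangle; the cube at (12, 3.5) does not reach this height (z outside [2, 5.5]); the cube at (15.5, -1.5) is absent (z outside [7.5, 12]); After the difference (first − rest): none of the subtracted shapes is present at this height, so the 16.5×25 cube is unchanged — 1 connected region. Overall, the cross-section is a single solid region. Island count = 1.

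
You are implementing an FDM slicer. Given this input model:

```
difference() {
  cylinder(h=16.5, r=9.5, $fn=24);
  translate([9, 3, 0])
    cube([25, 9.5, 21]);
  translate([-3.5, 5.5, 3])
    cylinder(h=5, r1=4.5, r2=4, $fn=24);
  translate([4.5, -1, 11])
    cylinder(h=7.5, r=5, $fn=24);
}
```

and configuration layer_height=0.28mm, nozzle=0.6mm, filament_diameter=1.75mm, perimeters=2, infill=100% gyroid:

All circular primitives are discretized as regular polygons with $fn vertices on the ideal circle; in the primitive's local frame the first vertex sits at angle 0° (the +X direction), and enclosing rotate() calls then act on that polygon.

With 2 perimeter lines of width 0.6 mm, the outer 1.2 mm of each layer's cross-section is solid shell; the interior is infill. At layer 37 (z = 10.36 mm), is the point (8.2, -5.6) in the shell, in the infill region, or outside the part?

At z = 10.36 mm: the r=9.5 cylinder contributes a regular 24-gon of circumradius 9.5; the cube at (9, 3) is present — its section is the full 25×9.5 rectangle; the cone at (-3.5, 5.5) is absent (z outside [3, 8]); the cylinder at (4.5, -1) is absent (z outside [11, 18.5]); Subtracting the remaining from the first: starting from the r=9.5 cylinder, the 25×9.5 cube at (9, 3) misses the remaining region (no effect) — 1 connected region. Overall, the cross-section is a single solid region. The nearest boundary edge runs (8.23, -4.75)→(6.72, -6.72); distance from the point to it = 0.50 mm. The point is not inside any of the regions above, so it lies outside the cross-section (0.50 mm from the nearest boundary).

outside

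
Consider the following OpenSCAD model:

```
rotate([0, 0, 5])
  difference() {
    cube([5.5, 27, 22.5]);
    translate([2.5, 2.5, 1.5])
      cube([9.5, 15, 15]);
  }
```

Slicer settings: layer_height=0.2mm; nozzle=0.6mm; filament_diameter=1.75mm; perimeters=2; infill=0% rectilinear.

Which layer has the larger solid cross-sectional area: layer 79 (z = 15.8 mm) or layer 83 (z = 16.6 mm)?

Layer 79 (z = 15.8): the cube (footprint 5.5×27) is included at this height (area 148.50 mm²); the 9.5×15 cube at (2.5, 2.5) contributes its full rectangle (area 142.50 mm²); Taking the first minus the rest: starting from the 5.5×27 cube (148.50 mm²), the 9.5×15 cube at (2.5, 2.5) partially overlaps it — only the 45.00 mm² overlap (of its 142.50 mm²) is removed, clipping the outline — area = 103.50 mm²; (whole slice rotated 5° about Z — lengths, areas and connectivity unchanged). So its area = 103.50 mm². Layer 83 (z = 16.6): the cube is present — its section is the full 5.5×27 rectangle (area 148.50 mm²); the cube at (2.5, 2.5) is absent (z outside [1.5, 16.5]); Taking the first minus the rest: none of the subtracted shapes is present at this height, so the 5.5×27 cube is unchanged — area = 148.50 mm²; (rotated 5° about Z; rotation is an isometry so areas/perimeters/island counts are preserved). So its area = 148.50 mm². Layer 83 is larger (148.50 vs 103.50 mm²).

layer 83 (z = 16.6 mm)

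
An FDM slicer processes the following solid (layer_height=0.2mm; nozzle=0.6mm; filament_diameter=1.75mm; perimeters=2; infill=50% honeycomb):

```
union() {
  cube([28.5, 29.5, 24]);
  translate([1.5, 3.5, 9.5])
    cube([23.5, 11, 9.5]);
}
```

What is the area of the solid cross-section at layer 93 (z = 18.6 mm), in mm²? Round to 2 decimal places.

840.75 mm²

At z = 18.6 mm: the 28.5×29.5 cube contributes its full rectangle (area 840.75 mm²); the cube at (1.5, 3.5) is present — its section is the full 23.5×11 rectangle (area 258.50 mm²); Combining (union): the 23.5×11 cube at (1.5, 3.5) lies entirely inside the 28.5×29.5 cube, so the union is just the 28.5×29.5 cube — area = 840.75 mm². Overall, the cross-section is a single solid region. Net area = 840.75 mm².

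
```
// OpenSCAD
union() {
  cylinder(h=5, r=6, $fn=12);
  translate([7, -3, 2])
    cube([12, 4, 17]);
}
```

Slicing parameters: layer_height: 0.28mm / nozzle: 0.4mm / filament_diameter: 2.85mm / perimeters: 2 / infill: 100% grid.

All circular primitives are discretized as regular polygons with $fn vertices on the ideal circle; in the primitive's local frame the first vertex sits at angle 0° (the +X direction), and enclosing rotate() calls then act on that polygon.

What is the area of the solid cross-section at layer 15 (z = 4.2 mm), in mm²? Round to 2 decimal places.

At z = 4.2 mm: the cylinder: section is a regular 12-gon, circumradius r=6 (area = (12/2)·6.000²·sin(360°/12) = 108.00 mm²); the cube at (7, -3) (footprint 12×4) is included at this height (area 48.00 mm²); Taking the union: the 2 present regions are separate (no shared area or edge), so areas and boundary lengths simply add and each stays a separate island — area = 156.00 mm². Overall, the cross-section has 2 separate islands. Net area = 156.00 mm².

156.00 mm²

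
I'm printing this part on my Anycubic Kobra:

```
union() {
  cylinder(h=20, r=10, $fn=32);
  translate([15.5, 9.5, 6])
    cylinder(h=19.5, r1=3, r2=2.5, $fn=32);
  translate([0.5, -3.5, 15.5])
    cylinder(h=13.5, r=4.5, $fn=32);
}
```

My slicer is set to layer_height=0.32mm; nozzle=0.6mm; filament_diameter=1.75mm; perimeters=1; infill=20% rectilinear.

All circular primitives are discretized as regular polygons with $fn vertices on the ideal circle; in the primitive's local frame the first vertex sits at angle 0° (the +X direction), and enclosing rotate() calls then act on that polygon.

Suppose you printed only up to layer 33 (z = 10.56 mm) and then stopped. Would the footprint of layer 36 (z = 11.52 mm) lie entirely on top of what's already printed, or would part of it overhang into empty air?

entirely on top

Compare the two slices. At z = 10.56: the cylinder: section is a regular 32-gon, circumradius r=10 (area = (32/2)·10.000²·sin(360°/32) = 312.14 mm²); the cone at (15.5, 9.5) (r1=3→r2=2.5) has section circumradius 2.883 here — a regular 32-gon (area = (32/2)·2.883²·sin(360°/32) = 25.95 mm²); the cylinder at (0.5, -3.5) is absent (z outside [15.5, 29]); Merging all regions: the 2 present regions are separate (no shared area or edge), so areas and boundary lengths simply add and each stays a separate island — area = 338.09 mm². At z = 11.52: the cylinder: section is a regular 32-gon, circumradius r=10 (area = (32/2)·10.000²·sin(360°/32) = 312.14 mm²); the cone at (15.5, 9.5) (r1=3→r2=2.5) has section circumradius 2.858 here — a regular 32-gon (area = (32/2)·2.858²·sin(360°/32) = 25.50 mm²); the cylinder at (0.5, -3.5) is absent (z outside [15.5, 29]); Combining (union): the 2 present regions are separate (no shared area or edge), so areas and boundary lengths simply add and each stays a separate island — area = 337.65 mm². Checking containment: the cross-section at z = 11.52 is a subset of the cross-section at z = 10.56.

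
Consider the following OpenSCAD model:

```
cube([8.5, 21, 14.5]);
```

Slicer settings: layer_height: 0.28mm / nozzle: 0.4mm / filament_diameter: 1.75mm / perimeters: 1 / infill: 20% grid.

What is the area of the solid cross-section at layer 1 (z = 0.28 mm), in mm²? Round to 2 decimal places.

178.50 mm²

At z = 0.28 mm: the 8.5×21 cube contributes its full rectangle (area 178.50 mm²). Overall, the cross-section is a single solid region. Net area = 178.50 mm².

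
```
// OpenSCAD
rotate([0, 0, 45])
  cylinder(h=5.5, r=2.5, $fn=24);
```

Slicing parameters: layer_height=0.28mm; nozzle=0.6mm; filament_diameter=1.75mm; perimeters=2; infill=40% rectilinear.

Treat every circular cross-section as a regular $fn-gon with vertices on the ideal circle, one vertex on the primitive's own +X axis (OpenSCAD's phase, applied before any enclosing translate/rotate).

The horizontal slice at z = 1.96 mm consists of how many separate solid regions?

At z = 1.96 mm: the r=2.5 cylinder contributes a regular 24-gon of circumradius 2.5; (rotated 45° about Z; rotation is an isometry so areas/perimeters/island counts are preserved). The result has 1 disconnected region.

1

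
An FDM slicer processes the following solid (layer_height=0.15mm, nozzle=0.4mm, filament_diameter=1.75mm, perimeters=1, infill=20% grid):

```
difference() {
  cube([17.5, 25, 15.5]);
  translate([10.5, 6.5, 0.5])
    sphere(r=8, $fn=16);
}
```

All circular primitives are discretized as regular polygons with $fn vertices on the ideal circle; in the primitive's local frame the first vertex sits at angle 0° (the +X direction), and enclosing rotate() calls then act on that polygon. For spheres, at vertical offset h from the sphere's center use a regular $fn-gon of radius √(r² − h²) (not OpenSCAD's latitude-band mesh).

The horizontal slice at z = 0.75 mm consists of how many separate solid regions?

At z = 0.75 mm: the 17.5×25 cube contributes its full rectangle; the sphere at (10.5, 6.5): section is a regular 16-gon, circumradius = √(r²−h²) = √(8²−0.25²) = 7.996; Taking the first minus the rest: starting from the 17.5×25 cube, the r=8 sphere at (10.5, 6.5) partially overlaps it — only the 182.81 mm² overlap (of its 195.74 mm²) is removed, clipping the outline — 2 connected regions. The result has 2 disconnected regions.

2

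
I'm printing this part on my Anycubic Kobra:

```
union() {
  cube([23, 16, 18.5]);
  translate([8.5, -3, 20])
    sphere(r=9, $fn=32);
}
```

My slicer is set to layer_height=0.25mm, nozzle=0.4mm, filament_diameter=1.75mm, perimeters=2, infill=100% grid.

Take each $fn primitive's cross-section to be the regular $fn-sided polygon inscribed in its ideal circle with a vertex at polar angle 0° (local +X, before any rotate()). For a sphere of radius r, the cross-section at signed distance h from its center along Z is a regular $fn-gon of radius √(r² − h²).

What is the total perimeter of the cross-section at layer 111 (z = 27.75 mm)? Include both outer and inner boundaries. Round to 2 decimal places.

28.70 mm

At z = 27.75 mm: the cube is absent (z outside [0, 18.5]); the r=9 sphere at (8.5, -3) contributes a regular 32-gon of circumradius √(9²−7.75²) = 4.576 (perimeter = 2·32·4.576·sin(180°/32) = 28.70 mm); Merging all regions: only the r=9 sphere at (8.5, -3) is present, so the union is just that shape — boundary = 28.70 mm. Overall, the cross-section is a single solid region. Total boundary length (outer) = 28.70 mm.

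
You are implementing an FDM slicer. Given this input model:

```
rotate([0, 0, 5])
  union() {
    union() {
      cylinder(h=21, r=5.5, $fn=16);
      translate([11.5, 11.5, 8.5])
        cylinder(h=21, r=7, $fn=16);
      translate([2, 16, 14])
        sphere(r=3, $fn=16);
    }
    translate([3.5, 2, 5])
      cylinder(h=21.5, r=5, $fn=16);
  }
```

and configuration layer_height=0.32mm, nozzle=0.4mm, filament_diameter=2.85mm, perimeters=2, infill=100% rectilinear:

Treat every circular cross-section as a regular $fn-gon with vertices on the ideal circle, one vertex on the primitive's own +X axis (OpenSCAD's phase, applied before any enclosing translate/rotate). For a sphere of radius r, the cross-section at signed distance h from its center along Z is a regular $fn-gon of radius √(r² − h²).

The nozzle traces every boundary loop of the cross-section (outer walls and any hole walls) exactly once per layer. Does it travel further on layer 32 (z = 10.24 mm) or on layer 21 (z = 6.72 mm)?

layer 32 (z = 10.24 mm)

Layer 32 (z = 10.24): the r=5.5 cylinder contributes a regular 16-gon of circumradius 5.5 (perimeter = 2·16·5.500·sin(180°/16) = 34.34 mm); the r=7 cylinder at (11.5, 11.5) gives a regular 16-gon of circumradius 7 (constant along its height) (perimeter = 2·16·7.000·sin(180°/16) = 43.70 mm); the sphere at (2, 16) is not intersected at this z (|z−center|=3.760 > r=3); Merging all regions: the 2 present regions are separate (no shared area or edge), so areas and boundary lengths simply add and each stays a separate island — boundary = 78.04 mm; the r=5 cylinder at (3.5, 2) contributes a regular 16-gon of circumradius 5 (perimeter = 2·16·5.000·sin(180°/16) = 31.21 mm); Taking the union: the regions partially overlap (shared area 43.53 mm²), so the edge portions inside another operand are dropped and the merged outline is re-measured after clipping — boundary = 84.84 mm; (rotated 5° about Z; rotation is an isometry so areas/perimeters/island counts are preserved). So its perimeter = 84.84 mm. Layer 21 (z = 6.72): the r=5.5 cylinder contributes a regular 16-gon of circumradius 5.5 (perimeter = 2·16·5.500·sin(180°/16) = 34.34 mm); the cylinder at (11.5, 11.5) is not intersected at this z (z outside [8.5, 29.5]); the sphere at (2, 16) is not intersected at this z (|z−center|=7.280 > r=3); Combining (union): only the r=5.5 cylinder is present, so the union is just that shape — boundary = 34.34 mm; the r=5 cylinder at (3.5, 2) contributes a regular 16-gon of circumradius 5 (perimeter = 2·16·5.000·sin(180°/16) = 31.21 mm); Combining (union): the regions partially overlap (shared area 43.53 mm²), so the edge portions inside another operand are dropped and the merged outline is re-measured after clipping — boundary = 41.14 mm; (whole slice rotated 5° about Z — lengths, areas and connectivity unchanged). So its perimeter = 41.14 mm. Layer 32 is larger (84.84 vs 41.14 mm).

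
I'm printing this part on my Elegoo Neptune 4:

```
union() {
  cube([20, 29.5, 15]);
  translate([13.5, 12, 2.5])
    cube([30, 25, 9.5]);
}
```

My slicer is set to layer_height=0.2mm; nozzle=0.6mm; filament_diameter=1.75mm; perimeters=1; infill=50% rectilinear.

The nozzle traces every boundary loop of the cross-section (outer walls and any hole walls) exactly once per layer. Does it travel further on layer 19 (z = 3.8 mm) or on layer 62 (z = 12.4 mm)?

Layer 19 (z = 3.8): the 20×29.5 cube contributes its full rectangle (perimeter 99.00 mm); the cube at (13.5, 12) is present — its section is the full 30×25 rectangle (perimeter 110.00 mm); Combining (union): the regions partially overlap (shared area 113.75 mm²), so the edge portions inside another operand are dropped and the merged outline is re-measured after clipping — boundary = 161.00 mm. So its perimeter = 161.00 mm. Layer 62 (z = 12.4): the cube is present — its section is the full 20×29.5 rectangle (perimeter 99.00 mm); the cube at (13.5, 12) is absent (z outside [2.5, 12]); Merging all regions: only the 20×29.5 cube is present, so the union is just that shape — boundary = 99.00 mm. So its perimeter = 99.00 mm. Layer 19 is larger (161.00 vs 99.00 mm).

layer 19 (z = 3.8 mm)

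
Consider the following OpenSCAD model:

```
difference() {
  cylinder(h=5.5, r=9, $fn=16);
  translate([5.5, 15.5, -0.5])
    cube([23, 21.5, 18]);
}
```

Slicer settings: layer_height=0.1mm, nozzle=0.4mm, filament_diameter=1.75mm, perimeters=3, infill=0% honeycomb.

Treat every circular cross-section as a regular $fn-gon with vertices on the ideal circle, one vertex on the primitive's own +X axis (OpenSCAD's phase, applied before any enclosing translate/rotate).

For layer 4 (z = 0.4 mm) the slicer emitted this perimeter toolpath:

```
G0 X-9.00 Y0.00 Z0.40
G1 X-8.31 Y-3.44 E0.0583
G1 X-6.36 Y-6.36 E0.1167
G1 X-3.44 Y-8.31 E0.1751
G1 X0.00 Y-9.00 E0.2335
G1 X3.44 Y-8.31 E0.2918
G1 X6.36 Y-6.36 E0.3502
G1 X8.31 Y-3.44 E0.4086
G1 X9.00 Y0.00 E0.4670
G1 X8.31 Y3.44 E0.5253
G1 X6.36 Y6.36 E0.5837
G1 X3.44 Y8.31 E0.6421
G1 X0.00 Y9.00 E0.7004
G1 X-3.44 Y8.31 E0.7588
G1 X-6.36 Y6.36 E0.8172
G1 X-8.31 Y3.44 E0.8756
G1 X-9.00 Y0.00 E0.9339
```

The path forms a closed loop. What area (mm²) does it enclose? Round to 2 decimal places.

247.73 mm²

Apply the shoelace formula to the sequence of (X, Y) vertices; enclosed area = 247.73 mm².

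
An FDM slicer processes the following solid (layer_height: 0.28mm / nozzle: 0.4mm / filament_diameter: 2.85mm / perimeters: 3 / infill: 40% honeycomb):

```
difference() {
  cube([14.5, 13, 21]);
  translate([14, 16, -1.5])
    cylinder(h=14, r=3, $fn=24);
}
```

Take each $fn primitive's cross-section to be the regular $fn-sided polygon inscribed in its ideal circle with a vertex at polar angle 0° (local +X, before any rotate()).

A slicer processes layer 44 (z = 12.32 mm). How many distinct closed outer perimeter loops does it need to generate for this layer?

At z = 12.32 mm: the cube is present — its section is the full 14.5×13 rectangle; the r=3 cylinder at (14, 16) contributes a regular 24-gon of circumradius 3; Subtracting the remaining from the first: starting from the 14.5×13 cube, the r=3 cylinder at (14, 16) misses the remaining region (no effect) — 1 connected region. The result has 1 disconnected region.

1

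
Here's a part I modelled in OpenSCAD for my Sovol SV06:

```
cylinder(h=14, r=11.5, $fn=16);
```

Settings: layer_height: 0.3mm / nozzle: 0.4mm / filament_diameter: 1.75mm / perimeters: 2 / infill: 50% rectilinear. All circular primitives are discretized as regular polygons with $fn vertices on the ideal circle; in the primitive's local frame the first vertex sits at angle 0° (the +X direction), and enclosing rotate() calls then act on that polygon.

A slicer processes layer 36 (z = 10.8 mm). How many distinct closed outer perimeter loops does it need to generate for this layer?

At z = 10.8 mm: the r=11.5 cylinder gives a regular 16-gon of circumradius 11.5 (constant along its height). The result has 1 disconnected region.

1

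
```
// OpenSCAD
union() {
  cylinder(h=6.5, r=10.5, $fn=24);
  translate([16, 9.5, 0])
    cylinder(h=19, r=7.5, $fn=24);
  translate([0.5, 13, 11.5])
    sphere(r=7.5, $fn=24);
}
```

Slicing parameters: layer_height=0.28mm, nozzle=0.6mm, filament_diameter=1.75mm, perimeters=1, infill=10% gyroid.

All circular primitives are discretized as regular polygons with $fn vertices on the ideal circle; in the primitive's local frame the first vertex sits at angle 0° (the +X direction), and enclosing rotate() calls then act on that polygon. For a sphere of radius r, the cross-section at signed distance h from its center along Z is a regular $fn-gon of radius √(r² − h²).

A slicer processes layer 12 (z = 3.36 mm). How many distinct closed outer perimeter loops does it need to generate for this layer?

2

At z = 3.36 mm: the r=10.5 cylinder contributes a regular 24-gon of circumradius 10.5; the r=7.5 cylinder at (16, 9.5) gives a regular 24-gon of circumradius 7.5 (constant along its height); the sphere at (0.5, 13) does not reach this height (|z−center|=8.140 > r=7.5); Combining (union): the 2 present regions are separate (no shared area or edge), so areas and boundary lengths simply add and each stays a separate island — 2 connected regions. The result has 2 disconnected regions.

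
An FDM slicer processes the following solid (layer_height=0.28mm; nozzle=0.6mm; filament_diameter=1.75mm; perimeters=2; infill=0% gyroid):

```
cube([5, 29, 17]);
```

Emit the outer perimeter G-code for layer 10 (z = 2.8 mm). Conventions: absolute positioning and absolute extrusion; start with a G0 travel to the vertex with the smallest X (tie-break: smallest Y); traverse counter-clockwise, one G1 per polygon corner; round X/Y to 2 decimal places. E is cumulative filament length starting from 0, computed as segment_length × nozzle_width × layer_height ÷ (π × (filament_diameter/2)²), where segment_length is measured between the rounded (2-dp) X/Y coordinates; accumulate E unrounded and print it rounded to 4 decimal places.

At z = 2.8 mm: the cube is present — its section is the full 5×29 rectangle. The outline is a single polygon with 4 vertices. Extrusion per mm of travel: 0.6 × 0.28 / (π × 0.875²) = 0.069846. Accumulating E over each segment gives final E = 4.7495.

G0 X0.00 Y0.00 Z2.80
G1 X5.00 Y0.00 E0.3492
G1 X5.00 Y29.00 E2.3748
G1 X0.00 Y29.00 E2.7240
G1 X0.00 Y0.00 E4.7495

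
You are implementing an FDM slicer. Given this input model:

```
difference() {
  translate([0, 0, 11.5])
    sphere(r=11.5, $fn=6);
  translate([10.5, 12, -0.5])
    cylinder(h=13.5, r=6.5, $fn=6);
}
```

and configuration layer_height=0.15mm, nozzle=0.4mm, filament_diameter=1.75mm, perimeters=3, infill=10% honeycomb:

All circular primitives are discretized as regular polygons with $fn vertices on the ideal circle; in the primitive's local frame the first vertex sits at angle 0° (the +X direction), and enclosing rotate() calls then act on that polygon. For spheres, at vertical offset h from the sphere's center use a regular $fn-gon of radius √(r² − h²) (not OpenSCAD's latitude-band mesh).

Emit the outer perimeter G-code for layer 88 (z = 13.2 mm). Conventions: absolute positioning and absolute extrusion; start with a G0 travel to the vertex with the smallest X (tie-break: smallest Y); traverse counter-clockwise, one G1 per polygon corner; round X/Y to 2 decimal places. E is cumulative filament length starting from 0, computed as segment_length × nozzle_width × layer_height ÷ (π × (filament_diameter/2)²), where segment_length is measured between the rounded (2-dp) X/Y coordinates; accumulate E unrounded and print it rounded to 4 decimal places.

G0 X-11.37 Y0.00 Z13.20
G1 X-5.69 Y-9.85 E0.2836
G1 X5.69 Y-9.85 E0.5675
G1 X11.37 Y0.00 E0.8511
G1 X5.69 Y9.85 E1.1348
G1 X-5.69 Y9.85 E1.4187
G1 X-11.37 Y0.00 E1.7023

At z = 13.2 mm: the sphere: section is a regular 6-gon, circumradius = √(r²−h²) = √(11.5²−1.7²) = 11.374; the cylinder at (10.5, 12) does not reach this height (z outside [-0.5, 13]); Taking the first minus the rest: none of the subtracted shapes is present at this height, so the r=11.5 sphere is unchanged — 1 connected region. The outline is a single polygon with 6 vertices. Extrusion per mm of travel: 0.4 × 0.15 / (π × 0.875²) = 0.024945. Accumulating E over each segment gives final E = 1.7023.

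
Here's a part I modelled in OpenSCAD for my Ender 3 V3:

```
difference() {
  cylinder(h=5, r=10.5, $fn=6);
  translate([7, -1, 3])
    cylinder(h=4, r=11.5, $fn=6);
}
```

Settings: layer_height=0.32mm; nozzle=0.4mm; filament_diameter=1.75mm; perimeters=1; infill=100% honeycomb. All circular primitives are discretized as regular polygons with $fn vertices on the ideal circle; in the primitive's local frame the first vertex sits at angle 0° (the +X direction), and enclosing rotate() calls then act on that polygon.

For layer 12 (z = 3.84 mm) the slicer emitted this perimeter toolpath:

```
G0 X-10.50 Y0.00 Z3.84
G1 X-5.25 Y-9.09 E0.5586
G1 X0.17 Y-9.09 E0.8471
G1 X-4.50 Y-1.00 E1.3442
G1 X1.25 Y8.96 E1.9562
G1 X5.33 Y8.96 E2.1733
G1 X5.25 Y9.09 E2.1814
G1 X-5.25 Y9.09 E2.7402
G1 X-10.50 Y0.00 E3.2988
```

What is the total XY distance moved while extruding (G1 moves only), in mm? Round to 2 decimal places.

61.99 mm

Sum the Euclidean lengths of each G1 segment: total = 61.99 mm.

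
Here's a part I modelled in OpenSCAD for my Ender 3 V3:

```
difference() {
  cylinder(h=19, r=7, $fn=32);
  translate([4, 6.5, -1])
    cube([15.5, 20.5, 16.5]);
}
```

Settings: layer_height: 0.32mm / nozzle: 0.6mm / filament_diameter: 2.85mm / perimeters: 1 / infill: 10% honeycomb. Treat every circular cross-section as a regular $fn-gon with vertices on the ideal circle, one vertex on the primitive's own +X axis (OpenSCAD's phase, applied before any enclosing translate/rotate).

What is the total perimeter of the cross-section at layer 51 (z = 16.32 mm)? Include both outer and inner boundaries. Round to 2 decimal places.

At z = 16.32 mm: the cylinder: section is a regular 32-gon, circumradius r=7 (perimeter = 2·32·7.000·sin(180°/32) = 43.91 mm); the cube at (4, 6.5) is absent (z outside [-1, 15.5]); After the difference (first − rest): none of the subtracted shapes is present at this height, so the r=7 cylinder is unchanged — boundary = 43.91 mm. Overall, the cross-section is a single solid region. Total boundary length (outer) = 43.91 mm.

43.91 mm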